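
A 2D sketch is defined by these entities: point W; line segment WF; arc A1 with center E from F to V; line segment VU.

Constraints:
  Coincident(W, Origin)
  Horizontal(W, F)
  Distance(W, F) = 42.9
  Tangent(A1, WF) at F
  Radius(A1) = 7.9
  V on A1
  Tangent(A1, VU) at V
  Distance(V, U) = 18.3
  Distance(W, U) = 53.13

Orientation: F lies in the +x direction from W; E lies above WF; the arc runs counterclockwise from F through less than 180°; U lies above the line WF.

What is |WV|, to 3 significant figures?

51.5

W is at the origin; W and F share the same y with |WF| = 42.9 and F on the +x side, so F = (42.9, 0.00). The tangent condition forces EF to be normal to WF, so E = F + (0, 7.9) = (42.9, 7.90). Since EV ⟂ VU (tangency), |EU| = √(7.9² + 18.3²) = 19.9 regardless of where V sits on A1. So U lies on both circle(W, 53.13) and circle(E, 19.9); the above-WF intersection is U = (45.3, 27.7). V is the foot of the tangent from U: V = (50.5, 10.1).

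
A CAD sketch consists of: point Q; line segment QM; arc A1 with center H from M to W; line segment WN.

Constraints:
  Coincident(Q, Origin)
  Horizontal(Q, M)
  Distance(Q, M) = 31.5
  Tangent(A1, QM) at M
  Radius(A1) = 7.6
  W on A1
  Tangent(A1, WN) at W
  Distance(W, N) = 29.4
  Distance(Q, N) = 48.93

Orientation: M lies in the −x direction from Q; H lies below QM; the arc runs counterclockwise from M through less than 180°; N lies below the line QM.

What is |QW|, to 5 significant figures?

40.000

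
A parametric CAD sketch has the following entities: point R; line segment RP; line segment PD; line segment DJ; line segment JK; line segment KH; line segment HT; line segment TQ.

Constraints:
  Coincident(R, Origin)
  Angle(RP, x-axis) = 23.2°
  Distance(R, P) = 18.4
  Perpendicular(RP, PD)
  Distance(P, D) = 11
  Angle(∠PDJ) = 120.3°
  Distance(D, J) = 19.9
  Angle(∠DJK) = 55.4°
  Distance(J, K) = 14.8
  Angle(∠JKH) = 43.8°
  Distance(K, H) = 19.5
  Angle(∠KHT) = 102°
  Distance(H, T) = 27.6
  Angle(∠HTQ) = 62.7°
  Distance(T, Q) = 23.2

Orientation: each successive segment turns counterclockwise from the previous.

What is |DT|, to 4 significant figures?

38.13

R is at the origin; RP runs at 23.2° with length 18.4, so P = (16.91, 7.249). RP is perpendicular to PD, so PD runs at 113.2°; with |PD| = 11.0, D = (12.58, 17.36). ∠PDJ = 120.3° gives DJ at 172.9° from the x-axis; with |DJ| = 19.9, J = (-7.169, 19.82). ∠DJK = 55.4° gives JK at -62.50° from the x-axis; with |JK| = 14.8, K = (-0.3348, 6.691). ∠JKH = 43.8° gives KH at 73.70° from the x-axis; with |KH| = 19.5, H = (5.138, 25.41). ∠KHT = 102.0° gives HT at 151.7° from the x-axis; with |HT| = 27.6, T = (-19.16, 38.49). Then |DT| = |T − D| = 38.13.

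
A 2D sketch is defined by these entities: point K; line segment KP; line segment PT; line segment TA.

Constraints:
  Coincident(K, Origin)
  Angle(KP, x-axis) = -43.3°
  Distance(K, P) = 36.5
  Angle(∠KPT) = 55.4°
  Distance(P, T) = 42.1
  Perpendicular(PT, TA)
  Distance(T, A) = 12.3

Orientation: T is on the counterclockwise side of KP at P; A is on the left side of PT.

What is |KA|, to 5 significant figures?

27.780

K is at the origin; KP runs at -43.3° with length 36.5, so P = 36.5·(cos -43.3°, sin -43.3°) = (26.564, -25.032). ∠KPT = 55.4°, so PT runs at -43.3° + (180° − 55.4°) = 81.300° from the x-axis; with |PT| = 42.1, T = P + 42.1·(cos 81.300°, sin 81.300°) = (32.932, 16.583). PT ⟂ TA; with |TA| = 12.3 on the left of PT, A = T + 12.3·(-0.98849, 0.15126) = (20.773, 18.444). Then |KA| = |A − K| = 27.780.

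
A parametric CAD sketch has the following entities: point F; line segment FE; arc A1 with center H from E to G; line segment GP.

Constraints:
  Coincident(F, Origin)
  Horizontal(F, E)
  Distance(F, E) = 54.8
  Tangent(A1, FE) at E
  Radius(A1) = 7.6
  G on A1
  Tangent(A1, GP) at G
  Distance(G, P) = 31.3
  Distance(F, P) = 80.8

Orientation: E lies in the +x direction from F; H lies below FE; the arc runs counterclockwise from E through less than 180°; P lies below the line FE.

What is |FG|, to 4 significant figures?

51.54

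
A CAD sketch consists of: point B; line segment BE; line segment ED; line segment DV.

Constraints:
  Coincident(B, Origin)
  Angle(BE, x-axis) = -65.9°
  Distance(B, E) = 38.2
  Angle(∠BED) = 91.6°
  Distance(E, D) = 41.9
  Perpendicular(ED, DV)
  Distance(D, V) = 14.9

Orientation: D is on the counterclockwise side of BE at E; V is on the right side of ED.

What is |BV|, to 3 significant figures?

68.3

∠BED = 91.6°, so ED runs at -65.9° + (180° − 91.6°) = 22.5° from the x-axis; with |ED| = 41.9, D = E + 41.9·(cos 22.5°, sin 22.5°) = (54.3, -18.8). The perpendicularity gives DV at right angles to ED; with |DV| = 14.9 on the right of ED, V = D + 14.9·(0.383, -0.924) = (60.0, -32.6). Then |BV| = |V − B| = 68.3.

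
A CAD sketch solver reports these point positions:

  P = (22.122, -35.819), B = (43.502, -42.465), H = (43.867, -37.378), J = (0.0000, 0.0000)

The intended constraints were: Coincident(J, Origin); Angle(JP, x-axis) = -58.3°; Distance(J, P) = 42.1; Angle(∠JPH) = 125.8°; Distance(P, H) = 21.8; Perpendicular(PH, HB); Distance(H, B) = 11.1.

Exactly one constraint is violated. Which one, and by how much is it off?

Distance(H, B) = 11.1 — off by 6.00.

J = (0.00, 0.00) ✓; JP at -58.30° ✓; |JP| = 42.10 ✓; ∠JPH = 125.8° ✓; |PH| = 21.80 ✓; ∠(PH, HB) = 90.00° ✓; |HB| = 5.100 ✗.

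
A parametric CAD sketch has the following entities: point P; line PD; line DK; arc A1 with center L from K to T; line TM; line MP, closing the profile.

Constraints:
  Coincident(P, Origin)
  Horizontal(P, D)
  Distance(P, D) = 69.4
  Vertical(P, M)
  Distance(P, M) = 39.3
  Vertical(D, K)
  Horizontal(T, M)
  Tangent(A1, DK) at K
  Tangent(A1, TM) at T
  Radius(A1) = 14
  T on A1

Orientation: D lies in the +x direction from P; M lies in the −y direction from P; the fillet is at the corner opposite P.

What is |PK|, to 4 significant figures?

73.87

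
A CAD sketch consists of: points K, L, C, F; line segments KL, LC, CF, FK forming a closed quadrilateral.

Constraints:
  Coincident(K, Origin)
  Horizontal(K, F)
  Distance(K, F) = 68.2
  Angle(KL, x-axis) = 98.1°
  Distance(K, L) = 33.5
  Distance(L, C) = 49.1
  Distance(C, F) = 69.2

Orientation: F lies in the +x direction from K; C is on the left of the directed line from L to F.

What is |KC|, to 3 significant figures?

70.7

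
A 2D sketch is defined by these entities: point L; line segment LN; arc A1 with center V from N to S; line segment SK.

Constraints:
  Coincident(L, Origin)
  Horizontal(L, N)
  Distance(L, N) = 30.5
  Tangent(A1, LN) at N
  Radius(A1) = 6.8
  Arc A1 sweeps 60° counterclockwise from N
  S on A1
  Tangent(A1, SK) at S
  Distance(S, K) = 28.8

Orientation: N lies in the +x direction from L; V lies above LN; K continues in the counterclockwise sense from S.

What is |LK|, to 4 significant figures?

58.16

L is at the origin; L and N share the same y with |LN| = 30.5 and N on the +x side, so N = (30.50, 0.000). A1 meets LN tangentially, so VN is at right angles to LN, so V = N + (0, 6.8) = (30.50, 6.800). On A1, N sits at bearing -90° from V; a 60° counterclockwise sweep puts S at bearing -30°, so S = V + 6.8·(cos -30°, sin -30°) = (36.39, 3.400). The tangent condition forces VS to be normal to SK, so SK runs along (−sin -30°, cos -30°); with |SK| = 28.8, K = (50.79, 28.34). Then |LK| = |K − L| = 58.16.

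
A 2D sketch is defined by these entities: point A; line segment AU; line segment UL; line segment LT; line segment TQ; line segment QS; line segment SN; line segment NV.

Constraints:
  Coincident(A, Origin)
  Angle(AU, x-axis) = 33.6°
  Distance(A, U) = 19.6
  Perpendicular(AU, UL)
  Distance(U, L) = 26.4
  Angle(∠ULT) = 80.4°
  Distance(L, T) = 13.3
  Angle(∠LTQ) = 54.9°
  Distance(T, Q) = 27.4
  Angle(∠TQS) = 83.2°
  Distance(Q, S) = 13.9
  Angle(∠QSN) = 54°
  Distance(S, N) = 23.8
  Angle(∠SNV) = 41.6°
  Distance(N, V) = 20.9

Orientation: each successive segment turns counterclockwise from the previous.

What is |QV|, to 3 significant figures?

2.63

A is at the origin; AU runs at 33.6° with length 19.6, so U = (16.3, 10.8). AU ⟂ UL, so UL runs at 124°; with |UL| = 26.4, L = (1.72, 32.8). ∠ULT = 80.4° gives LT at -137° from the x-axis; with |LT| = 13.3, T = (-7.98, 23.7). ∠LTQ = 54.9° gives TQ at -11.7° from the x-axis; with |TQ| = 27.4, Q = (18.9, 18.2). ∠TQS = 83.2° gives QS at 85.1° from the x-axis; with |QS| = 13.9, S = (20.0, 32.0). ∠QSN = 54.0° gives SN at -149° from the x-axis; with |SN| = 23.8, N = (-0.341, 19.7). ∠SNV = 41.6° gives NV at -10.5° from the x-axis; with |NV| = 20.9, V = (20.2, 15.9). Then |QV| = |V − Q| = 2.63.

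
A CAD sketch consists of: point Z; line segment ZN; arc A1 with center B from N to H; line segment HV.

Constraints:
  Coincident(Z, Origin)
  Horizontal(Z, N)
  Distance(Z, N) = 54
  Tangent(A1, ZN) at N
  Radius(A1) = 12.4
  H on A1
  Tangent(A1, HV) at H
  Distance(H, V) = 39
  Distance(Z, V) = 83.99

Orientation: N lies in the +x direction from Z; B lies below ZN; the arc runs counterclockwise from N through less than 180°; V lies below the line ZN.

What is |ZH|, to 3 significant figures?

48.0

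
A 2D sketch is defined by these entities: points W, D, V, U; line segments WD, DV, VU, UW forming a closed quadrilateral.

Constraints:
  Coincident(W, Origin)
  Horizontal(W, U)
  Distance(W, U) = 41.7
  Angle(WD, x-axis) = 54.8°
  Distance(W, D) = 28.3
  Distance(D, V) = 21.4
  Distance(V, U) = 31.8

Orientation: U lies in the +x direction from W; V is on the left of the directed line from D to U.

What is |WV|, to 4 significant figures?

47.77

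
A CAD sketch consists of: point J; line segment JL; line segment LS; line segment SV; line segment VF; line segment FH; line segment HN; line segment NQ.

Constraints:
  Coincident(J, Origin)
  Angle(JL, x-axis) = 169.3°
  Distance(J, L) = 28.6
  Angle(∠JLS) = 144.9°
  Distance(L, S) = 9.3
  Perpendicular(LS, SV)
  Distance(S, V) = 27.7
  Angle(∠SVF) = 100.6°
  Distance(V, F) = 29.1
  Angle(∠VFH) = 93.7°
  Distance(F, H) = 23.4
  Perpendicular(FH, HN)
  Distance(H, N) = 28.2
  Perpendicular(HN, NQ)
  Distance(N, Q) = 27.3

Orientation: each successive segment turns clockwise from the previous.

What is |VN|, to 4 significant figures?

25.29

J is at the origin; JL runs at 169.3° with length 28.6, so L = (-28.10, 5.310). ∠JLS = 144.9° gives LS at 134.2° from the x-axis; with |LS| = 9.3, S = (-34.59, 11.98). LS ⟂ SV, so SV runs at 44.20°; with |SV| = 27.7, V = (-14.73, 31.29). ∠SVF = 100.6° gives VF at -35.20° from the x-axis; with |VF| = 29.1, F = (9.051, 14.51). ∠VFH = 93.7° gives FH at -121.5° from the x-axis; with |FH| = 23.4, H = (-3.175, -5.437). FH is perpendicular to HN, so HN runs at 148.5°; with |HN| = 28.2, N = (-27.22, 9.297). Then |VN| = |N − V| = 25.29.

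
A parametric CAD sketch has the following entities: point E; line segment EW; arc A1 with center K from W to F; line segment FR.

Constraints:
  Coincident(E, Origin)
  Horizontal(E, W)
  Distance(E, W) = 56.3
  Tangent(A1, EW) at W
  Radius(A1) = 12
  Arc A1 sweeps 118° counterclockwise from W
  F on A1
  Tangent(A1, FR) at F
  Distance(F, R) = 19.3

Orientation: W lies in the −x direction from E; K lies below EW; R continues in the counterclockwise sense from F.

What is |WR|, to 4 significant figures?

34.71

On A1, W sits at bearing 90° from K; a 118° counterclockwise sweep puts F at bearing 208°, so F = K + 12.0·(cos 208°, sin 208°) = (-66.90, -17.63). A1 meets FR tangentially, so KF is at right angles to FR, so FR runs along (−sin 208°, cos 208°); with |FR| = 19.3, R = (-57.83, -34.67). Then |WR| = |R − W| = 34.71.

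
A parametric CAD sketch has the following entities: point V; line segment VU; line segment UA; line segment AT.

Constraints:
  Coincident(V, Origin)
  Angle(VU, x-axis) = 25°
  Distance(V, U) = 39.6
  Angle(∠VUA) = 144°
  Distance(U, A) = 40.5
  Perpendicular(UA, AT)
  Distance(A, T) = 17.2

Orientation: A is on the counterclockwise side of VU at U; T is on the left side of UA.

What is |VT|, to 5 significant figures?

72.791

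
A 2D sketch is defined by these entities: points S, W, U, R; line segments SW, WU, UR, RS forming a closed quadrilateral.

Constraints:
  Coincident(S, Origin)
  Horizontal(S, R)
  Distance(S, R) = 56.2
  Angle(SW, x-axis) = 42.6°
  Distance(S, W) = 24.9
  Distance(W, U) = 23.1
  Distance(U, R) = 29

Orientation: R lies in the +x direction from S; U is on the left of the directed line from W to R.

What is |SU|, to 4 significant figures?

46.95

Checks: |WU| = 23.10 ✓; |UR| = 29.00 ✓.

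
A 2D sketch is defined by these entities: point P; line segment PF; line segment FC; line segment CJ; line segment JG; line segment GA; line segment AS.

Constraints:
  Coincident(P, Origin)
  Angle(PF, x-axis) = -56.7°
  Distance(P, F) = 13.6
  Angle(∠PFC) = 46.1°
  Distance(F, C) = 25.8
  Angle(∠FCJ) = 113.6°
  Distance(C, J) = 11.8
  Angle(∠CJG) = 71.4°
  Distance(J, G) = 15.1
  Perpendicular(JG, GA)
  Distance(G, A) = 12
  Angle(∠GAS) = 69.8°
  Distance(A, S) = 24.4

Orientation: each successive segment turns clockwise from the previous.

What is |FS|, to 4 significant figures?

38.55

P is at the origin; PF runs at -56.7° with length 13.6, so F = (7.467, -11.37). ∠PFC = 46.1° gives FC at 169.4° from the x-axis; with |FC| = 25.8, C = (-17.89, -6.621). ∠FCJ = 113.6° gives CJ at 103.0° from the x-axis; with |CJ| = 11.8, J = (-20.55, 4.877). ∠CJG = 71.4° gives JG at -5.600° from the x-axis; with |JG| = 15.1, G = (-5.520, 3.403). The perpendicularity gives GA at right angles to JG, so GA runs at -95.60°; with |GA| = 12.0, A = (-6.691, -8.540). ∠GAS = 69.8° gives AS at 154.2° from the x-axis; with |AS| = 24.4, S = (-28.66, 2.080). Then |FS| = |S − F| = 38.55.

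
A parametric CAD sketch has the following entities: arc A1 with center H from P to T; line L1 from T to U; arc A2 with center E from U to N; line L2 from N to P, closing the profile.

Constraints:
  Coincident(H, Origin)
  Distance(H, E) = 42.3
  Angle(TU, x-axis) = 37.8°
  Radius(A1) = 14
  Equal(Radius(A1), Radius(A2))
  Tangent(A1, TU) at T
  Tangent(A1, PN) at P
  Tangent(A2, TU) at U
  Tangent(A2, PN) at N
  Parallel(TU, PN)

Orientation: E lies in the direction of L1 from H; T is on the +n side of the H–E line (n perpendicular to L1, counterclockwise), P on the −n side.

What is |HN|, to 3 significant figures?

44.6

The slot axis is L1's direction at 37.8°, so u = (cos 37.8°, sin 37.8°) = (0.790, 0.613) and n = (−sin 37.8°, cos 37.8°) = (-0.613, 0.790). H is at the origin and E lies 42.3 along u from H, so E = 42.3·u = (33.4, 25.9). Tangency of A1 to both parallel lines with radius 14.0 puts T and P at H ± 14.0·n: T = (-8.58, 11.1), P = (8.58, -11.1). Equal radii place U and N the same way about E: U = E + 14.0·n = (24.8, 37.0), N = E − 14.0·n = (42.0, 14.9). Then |HN| = |N − H| = 44.6.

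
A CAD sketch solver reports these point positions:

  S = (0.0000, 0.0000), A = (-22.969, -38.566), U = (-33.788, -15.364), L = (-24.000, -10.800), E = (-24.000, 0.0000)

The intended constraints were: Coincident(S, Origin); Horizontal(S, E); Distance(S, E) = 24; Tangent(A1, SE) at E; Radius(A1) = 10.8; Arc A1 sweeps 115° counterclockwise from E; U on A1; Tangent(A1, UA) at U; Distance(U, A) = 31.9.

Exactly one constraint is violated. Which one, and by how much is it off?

Distance(U, A) = 31.9 — off by 6.30.

S = (0.00, 0.00) ✓; S.y = 0.00, E.y = 0.00 ✓; |SE| = 24.00 ✓; ∠(LE, ES) = 90.00° ✓; |LE| = 10.80 ✓; bearing(L→U) − bearing(L→E) = 115.0° ✓; |LU| = 10.80 ✓; ∠(LU, UA) = 90.00° ✓; |UA| = 25.60 ✗.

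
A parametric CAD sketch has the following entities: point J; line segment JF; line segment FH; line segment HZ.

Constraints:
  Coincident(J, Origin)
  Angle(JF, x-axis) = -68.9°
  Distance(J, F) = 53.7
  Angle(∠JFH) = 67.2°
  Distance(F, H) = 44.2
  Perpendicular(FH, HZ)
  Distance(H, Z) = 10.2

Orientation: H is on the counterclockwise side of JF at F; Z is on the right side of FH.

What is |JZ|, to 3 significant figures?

64.1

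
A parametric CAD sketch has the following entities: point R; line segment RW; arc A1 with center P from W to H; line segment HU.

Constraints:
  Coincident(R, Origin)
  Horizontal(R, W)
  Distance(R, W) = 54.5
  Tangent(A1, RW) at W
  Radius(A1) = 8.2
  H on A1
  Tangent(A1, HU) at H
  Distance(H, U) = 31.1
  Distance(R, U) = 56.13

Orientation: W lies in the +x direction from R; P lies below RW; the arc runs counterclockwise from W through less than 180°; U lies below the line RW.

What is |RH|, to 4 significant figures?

46.91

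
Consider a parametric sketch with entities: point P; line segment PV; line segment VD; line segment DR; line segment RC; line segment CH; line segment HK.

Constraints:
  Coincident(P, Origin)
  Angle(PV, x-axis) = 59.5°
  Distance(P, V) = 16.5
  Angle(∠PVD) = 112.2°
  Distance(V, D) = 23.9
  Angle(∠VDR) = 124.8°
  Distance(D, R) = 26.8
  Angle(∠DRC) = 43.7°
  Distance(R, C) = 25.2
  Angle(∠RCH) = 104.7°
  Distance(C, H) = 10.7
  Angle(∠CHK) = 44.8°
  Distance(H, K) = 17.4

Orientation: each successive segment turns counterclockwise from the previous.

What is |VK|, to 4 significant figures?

32.28

P is at the origin; PV runs at 59.5° with length 16.5, so V = (8.374, 14.22). ∠PVD = 112.2° gives VD at 127.3° from the x-axis; with |VD| = 23.9, D = (-6.109, 33.23). ∠VDR = 124.8° gives DR at -177.5° from the x-axis; with |DR| = 26.8, R = (-32.88, 32.06). ∠DRC = 43.7° gives RC at -41.20° from the x-axis; with |RC| = 25.2, C = (-13.92, 15.46). ∠RCH = 104.7° gives CH at 34.10° from the x-axis; with |CH| = 10.7, H = (-5.062, 21.46). ∠CHK = 44.8° gives HK at 169.3° from the x-axis; with |HK| = 17.4, K = (-22.16, 24.69). Then |VK| = |K − V| = 32.28.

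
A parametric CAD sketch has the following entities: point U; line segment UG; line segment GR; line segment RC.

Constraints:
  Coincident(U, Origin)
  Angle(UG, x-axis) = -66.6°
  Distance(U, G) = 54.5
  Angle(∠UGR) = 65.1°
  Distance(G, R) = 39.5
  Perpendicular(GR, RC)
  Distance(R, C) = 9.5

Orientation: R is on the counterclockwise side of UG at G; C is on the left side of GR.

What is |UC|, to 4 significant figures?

43.23

∠UGR = 65.1°, so GR runs at -66.6° + (180° − 65.1°) = 48.30° from the x-axis; with |GR| = 39.5, R = G + 39.5·(cos 48.30°, sin 48.30°) = (47.92, -20.53). The perpendicularity gives RC at right angles to GR; with |RC| = 9.5 on the left of GR, C = R + 9.5·(-0.7466, 0.6652) = (40.83, -14.21). Then |UC| = |C − U| = 43.23.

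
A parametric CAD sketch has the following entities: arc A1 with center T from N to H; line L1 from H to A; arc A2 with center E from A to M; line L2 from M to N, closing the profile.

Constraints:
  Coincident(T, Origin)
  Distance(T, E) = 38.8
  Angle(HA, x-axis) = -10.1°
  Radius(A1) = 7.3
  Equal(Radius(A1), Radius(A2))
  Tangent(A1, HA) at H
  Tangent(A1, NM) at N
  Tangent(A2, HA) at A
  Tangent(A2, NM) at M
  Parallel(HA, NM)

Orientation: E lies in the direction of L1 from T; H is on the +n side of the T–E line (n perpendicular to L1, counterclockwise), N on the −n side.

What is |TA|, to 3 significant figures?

39.5

Tangency of A1 to both parallel lines with radius 7.3 puts H and N at T ± 7.3·n: H = (1.28, 7.19), N = (-1.28, -7.19). Equal radii place A and M the same way about E: A = E + 7.3·n = (39.5, 0.383), M = E − 7.3·n = (36.9, -14.0). Then |TA| = |A − T| = 39.5.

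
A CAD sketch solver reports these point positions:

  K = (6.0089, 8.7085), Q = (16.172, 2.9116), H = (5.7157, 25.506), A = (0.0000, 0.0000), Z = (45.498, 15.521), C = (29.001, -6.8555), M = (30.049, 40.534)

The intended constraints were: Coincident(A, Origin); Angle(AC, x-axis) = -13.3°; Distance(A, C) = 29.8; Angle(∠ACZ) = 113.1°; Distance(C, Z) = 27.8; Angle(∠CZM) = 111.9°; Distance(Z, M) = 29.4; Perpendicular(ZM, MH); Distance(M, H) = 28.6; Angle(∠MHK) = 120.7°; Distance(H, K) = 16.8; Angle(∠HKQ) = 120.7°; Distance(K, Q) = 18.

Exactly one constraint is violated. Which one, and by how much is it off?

Distance(K, Q) = 18 — off by 6.30.

A = (0.00, 0.00) ✓; AC at -13.30° ✓; |AC| = 29.80 ✓; ∠ACZ = 113.1° ✓; |CZ| = 27.80 ✓; ∠CZM = 111.9° ✓; |ZM| = 29.40 ✓; ∠(ZM, MH) = 90.00° ✓; |MH| = 28.60 ✓; ∠MHK = 120.7° ✓; |HK| = 16.80 ✓; ∠HKQ = 120.7° ✓; |KQ| = 11.70 ✗.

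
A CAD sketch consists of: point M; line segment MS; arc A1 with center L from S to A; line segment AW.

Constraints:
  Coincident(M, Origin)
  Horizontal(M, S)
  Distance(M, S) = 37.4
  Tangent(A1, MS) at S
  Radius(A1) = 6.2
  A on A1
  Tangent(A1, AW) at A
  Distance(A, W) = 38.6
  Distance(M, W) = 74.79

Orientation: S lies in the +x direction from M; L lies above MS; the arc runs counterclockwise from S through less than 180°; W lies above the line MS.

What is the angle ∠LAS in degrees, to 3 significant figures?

67.0°

Checks: ∠(LS, SM) = 90.00° ✓; |LS| = 6.200 ✓; |LA| = 6.200 ✓; ∠(LA, AW) = 90.00° ✓; |AW| = 38.60 ✓; |MW| = 74.79 ✓.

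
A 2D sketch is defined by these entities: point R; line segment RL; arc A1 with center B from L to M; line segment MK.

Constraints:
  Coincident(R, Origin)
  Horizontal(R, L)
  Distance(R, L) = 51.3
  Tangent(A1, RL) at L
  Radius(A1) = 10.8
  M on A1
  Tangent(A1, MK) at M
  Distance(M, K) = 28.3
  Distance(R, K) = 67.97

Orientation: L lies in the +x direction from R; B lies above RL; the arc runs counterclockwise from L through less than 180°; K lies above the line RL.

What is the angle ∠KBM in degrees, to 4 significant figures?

69.11°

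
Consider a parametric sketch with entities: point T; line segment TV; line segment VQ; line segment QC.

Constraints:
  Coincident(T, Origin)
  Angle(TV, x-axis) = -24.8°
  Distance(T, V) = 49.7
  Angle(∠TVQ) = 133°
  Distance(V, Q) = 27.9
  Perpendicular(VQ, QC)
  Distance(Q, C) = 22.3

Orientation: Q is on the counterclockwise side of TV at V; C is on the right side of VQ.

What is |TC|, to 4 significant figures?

85.20

T is at the origin; TV runs at -24.8° with length 49.7, so V = 49.7·(cos -24.8°, sin -24.8°) = (45.12, -20.85). ∠TVQ = 133.0°, so VQ runs at -24.8° + (180° − 133.0°) = 22.20° from the x-axis; with |VQ| = 27.9, Q = V + 27.9·(cos 22.20°, sin 22.20°) = (70.95, -10.31). The perpendicularity gives QC at right angles to VQ; with |QC| = 22.3 on the right of VQ, C = Q + 22.3·(0.3778, -0.9259) = (79.37, -30.95). Then |TC| = |C − T| = 85.20.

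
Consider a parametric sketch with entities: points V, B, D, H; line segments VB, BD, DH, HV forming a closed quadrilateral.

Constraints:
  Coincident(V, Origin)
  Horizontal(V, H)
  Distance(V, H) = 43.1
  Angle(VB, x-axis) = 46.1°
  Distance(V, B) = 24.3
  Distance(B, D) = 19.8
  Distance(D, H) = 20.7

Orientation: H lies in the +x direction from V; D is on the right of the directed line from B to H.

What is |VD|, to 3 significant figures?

22.5

V is at the origin; V and H share the same y with |VH| = 43.1 and H in +x, so H = (43.1, 0). VB runs at 46.1° with |VB| = 24.3, so B = (16.8, 17.5). D is determined by |BD| = 19.8 and |DH| = 20.7 together: it lies at the intersection of circle(B, 19.8) and circle(H, 20.7). With |BH| = 31.6, the foot of the radical line on BH is 15.2 from B and the perpendicular offset is √(19.8² − 15.2²) = 12.7. Taking the right-of-BH solution: D = (22.5, -1.48).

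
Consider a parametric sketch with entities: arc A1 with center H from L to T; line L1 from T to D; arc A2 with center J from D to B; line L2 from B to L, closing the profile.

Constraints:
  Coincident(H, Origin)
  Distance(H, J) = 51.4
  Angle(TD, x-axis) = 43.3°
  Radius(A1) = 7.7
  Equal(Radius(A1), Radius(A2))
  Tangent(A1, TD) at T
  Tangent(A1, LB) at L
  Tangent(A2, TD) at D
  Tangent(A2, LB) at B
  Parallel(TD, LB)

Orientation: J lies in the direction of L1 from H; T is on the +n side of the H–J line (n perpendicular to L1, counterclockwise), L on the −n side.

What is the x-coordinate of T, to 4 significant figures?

-5.281

H is at the origin and J lies 51.4 along u from H, so J = 51.4·u = (37.41, 35.25). Tangency of A1 to both parallel lines with radius 7.7 puts T and L at H ± 7.7·n: T = (-5.281, 5.604), L = (5.281, -5.604). So T.x = -5.281.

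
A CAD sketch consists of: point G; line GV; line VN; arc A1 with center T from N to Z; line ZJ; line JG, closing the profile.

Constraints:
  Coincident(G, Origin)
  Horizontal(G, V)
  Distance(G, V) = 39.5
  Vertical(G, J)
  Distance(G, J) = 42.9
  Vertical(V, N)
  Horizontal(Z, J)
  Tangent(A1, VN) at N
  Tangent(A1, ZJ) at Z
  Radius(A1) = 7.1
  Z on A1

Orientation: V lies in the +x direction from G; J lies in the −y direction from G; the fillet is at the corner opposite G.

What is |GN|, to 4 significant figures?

53.31

G is at the origin; GV is horizontal with |GV| = 39.5 and V on the +x side, so V = (39.50, 0.000). G and J share the same x with |GJ| = 42.9 and J on the −y side, so J = (0.000, -42.90). The virtual corner opposite G is at (39.50, -42.90). The tangent condition forces TN to be normal to VN and A1 meets ZJ tangentially, so TZ is at right angles to ZJ, with radius 7.1, so the center T sits 7.1 in from both sides at T = (32.40, -35.80). That places the tangent points at N = (39.50, -35.80) on VN and Z = (32.40, -42.90) on ZJ. Then |GN| = |N − G| = 53.31.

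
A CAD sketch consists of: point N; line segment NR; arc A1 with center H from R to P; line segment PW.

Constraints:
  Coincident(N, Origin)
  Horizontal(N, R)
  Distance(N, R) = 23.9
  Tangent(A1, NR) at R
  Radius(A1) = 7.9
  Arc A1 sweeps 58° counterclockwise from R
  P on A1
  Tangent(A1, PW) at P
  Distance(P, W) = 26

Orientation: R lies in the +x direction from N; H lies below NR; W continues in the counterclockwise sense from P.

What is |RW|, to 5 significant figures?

32.910

N is at the origin; NR is horizontal with |NR| = 23.9 and R on the +x side, so R = (23.900, 0.0000). Since A1 is tangent to NR there, HR ⟂ NR, so H = R + (0, -7.9) = (23.900, -7.9000). On A1, R sits at bearing 90° from H; a 58° counterclockwise sweep puts P at bearing 148°, so P = H + 7.9·(cos 148°, sin 148°) = (17.200, -3.7136). Since A1 is tangent to PW there, HP ⟂ PW, so PW runs along (−sin 148°, cos 148°); with |PW| = 26.0, W = (3.4225, -25.763). Then |RW| = |W − R| = 32.910.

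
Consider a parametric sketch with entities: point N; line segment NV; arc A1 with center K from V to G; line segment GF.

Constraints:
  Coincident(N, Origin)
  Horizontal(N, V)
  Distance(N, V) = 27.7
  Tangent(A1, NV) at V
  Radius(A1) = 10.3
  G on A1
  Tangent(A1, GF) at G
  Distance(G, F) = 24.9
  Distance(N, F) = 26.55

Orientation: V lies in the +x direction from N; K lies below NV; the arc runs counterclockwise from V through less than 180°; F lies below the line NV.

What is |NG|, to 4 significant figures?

19.58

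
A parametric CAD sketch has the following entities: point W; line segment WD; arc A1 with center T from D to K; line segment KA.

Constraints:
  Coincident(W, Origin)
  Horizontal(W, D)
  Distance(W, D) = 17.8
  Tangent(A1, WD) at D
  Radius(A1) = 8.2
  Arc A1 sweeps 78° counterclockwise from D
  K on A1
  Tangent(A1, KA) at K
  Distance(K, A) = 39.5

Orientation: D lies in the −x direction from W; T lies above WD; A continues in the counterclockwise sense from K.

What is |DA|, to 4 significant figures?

47.96

W is at the origin; WD is horizontal with |WD| = 17.8 and D on the −x side, so D = (-17.80, 0.000). The tangent condition forces TD to be normal to WD, so T = D + (0, 8.2) = (-17.80, 8.200). On A1, D sits at bearing -90° from T; a 78° counterclockwise sweep puts K at bearing -12°, so K = T + 8.2·(cos -12°, sin -12°) = (-9.779, 6.495). Tangency of A1 to KA means the radius TK is perpendicular to KA, so KA runs along (−sin -12°, cos -12°); with |KA| = 39.5, A = (-1.567, 45.13). Then |DA| = |A − D| = 47.96.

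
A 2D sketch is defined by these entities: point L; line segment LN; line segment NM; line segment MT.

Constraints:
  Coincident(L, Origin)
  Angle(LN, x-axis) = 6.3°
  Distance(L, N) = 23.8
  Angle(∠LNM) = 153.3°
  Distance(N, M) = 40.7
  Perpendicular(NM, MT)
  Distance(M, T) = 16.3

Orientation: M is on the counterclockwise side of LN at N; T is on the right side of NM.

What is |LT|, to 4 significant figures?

67.59

L is at the origin; LN runs at 6.3° with length 23.8, so N = 23.8·(cos 6.3°, sin 6.3°) = (23.66, 2.612). ∠LNM = 153.3°, so NM runs at 6.3° + (180° − 153.3°) = 33.00° from the x-axis; with |NM| = 40.7, M = N + 40.7·(cos 33.00°, sin 33.00°) = (57.79, 24.78). NM is perpendicular to MT; with |MT| = 16.3 on the right of NM, T = M + 16.3·(0.5446, -0.8387) = (66.67, 11.11). Then |LT| = |T − L| = 67.59.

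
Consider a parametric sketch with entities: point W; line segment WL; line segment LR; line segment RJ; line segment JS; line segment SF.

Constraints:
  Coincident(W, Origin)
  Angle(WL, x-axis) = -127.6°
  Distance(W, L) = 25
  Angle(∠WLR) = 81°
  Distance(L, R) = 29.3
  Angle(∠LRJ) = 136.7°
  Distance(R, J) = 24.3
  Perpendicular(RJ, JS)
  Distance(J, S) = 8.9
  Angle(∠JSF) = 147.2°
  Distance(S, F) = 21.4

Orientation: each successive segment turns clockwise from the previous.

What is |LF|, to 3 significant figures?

34.7

The perpendicularity gives JS at right angles to RJ, so JS runs at 0.100°; with |JS| = 8.9, S = (-26.5, 25.8). ∠JSF = 147.2° gives SF at -32.7° from the x-axis; with |SF| = 21.4, F = (-8.52, 14.2). Then |LF| = |F − L| = 34.7.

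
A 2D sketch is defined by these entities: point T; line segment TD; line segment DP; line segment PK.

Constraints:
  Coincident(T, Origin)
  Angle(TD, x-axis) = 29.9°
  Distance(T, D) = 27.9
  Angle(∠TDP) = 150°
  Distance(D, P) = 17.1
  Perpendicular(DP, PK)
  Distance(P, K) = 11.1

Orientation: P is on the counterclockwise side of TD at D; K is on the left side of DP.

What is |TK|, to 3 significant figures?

41.4

∠TDP = 150.0°, so DP runs at 29.9° + (180° − 150.0°) = 59.9° from the x-axis; with |DP| = 17.1, P = D + 17.1·(cos 59.9°, sin 59.9°) = (32.8, 28.7). DP is perpendicular to PK; with |PK| = 11.1 on the left of DP, K = P + 11.1·(-0.865, 0.502) = (23.2, 34.3). Then |TK| = |K − T| = 41.4.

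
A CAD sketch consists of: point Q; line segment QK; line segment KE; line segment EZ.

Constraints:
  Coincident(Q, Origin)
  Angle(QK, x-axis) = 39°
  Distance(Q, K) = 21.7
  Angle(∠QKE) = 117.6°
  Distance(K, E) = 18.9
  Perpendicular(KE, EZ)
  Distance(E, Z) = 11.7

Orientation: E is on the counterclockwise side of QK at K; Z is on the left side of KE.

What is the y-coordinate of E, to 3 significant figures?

32.2

Q is at the origin; QK runs at 39.0° with length 21.7, so K = 21.7·(cos 39.0°, sin 39.0°) = (16.9, 13.7). ∠QKE = 117.6°, so KE runs at 39.0° + (180° − 117.6°) = 101° from the x-axis; with |KE| = 18.9, E = K + 18.9·(cos 101°, sin 101°) = (13.1, 32.2). So E.y = 32.2.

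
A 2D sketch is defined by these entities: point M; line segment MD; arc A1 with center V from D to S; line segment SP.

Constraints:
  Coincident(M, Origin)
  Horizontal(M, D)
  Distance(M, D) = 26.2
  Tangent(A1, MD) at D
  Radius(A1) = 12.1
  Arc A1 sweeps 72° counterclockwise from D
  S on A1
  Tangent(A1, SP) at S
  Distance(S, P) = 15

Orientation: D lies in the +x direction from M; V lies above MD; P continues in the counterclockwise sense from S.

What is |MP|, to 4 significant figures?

48.01

M is at the origin; M and D share the same y with |MD| = 26.2 and D on the +x side, so D = (26.20, 0.000). A1 meets MD tangentially, so VD is at right angles to MD, so V = D + (0, 12.1) = (26.20, 12.10). On A1, D sits at bearing -90° from V; a 72° counterclockwise sweep puts S at bearing -18°, so S = V + 12.1·(cos -18°, sin -18°) = (37.71, 8.361). Tangency of A1 to SP means the radius VS is perpendicular to SP, so SP runs along (−sin -18°, cos -18°); with |SP| = 15.0, P = (42.34, 22.63). Then |MP| = |P − M| = 48.01.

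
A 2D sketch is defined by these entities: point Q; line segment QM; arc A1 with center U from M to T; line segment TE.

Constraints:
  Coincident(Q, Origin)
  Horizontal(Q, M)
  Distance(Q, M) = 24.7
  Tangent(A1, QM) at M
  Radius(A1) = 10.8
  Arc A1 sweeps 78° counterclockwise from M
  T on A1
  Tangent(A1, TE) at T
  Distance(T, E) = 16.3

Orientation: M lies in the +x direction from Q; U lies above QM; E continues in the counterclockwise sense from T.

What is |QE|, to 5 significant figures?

45.763

Q is at the origin; QM is horizontal with |QM| = 24.7 and M on the +x side, so M = (24.700, 0.0000). Tangency of A1 to QM means the radius UM is perpendicular to QM, so U = M + (0, 10.8) = (24.700, 10.800). On A1, M sits at bearing -90° from U; a 78° counterclockwise sweep puts T at bearing -12°, so T = U + 10.8·(cos -12°, sin -12°) = (35.264, 8.5546). Since A1 is tangent to TE there, UT ⟂ TE, so TE runs along (−sin -12°, cos -12°); with |TE| = 16.3, E = (38.653, 24.498). Then |QE| = |E − Q| = 45.763.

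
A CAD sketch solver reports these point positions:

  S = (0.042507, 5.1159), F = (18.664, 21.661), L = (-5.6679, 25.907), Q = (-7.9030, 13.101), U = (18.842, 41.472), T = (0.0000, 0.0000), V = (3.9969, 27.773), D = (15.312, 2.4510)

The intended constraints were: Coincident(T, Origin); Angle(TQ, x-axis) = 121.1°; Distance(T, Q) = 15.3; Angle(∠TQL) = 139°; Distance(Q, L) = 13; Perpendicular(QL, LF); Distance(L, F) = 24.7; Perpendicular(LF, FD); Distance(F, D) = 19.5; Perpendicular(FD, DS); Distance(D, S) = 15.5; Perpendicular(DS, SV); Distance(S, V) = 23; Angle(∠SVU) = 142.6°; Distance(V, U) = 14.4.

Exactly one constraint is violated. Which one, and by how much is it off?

Distance(V, U) = 14.4 — off by 5.80.

T = (0.00, 0.00) ✓; TQ at 121.1° ✓; |TQ| = 15.30 ✓; ∠TQL = 139.0° ✓; |QL| = 13.00 ✓; ∠(QL, LF) = 90.00° ✓; |LF| = 24.70 ✓; ∠(LF, FD) = 90.00° ✓; |FD| = 19.50 ✓; ∠(FD, DS) = 90.00° ✓; |DS| = 15.50 ✓; ∠(DS, SV) = 90.00° ✓; |SV| = 23.00 ✓; ∠SVU = 142.6° ✓; |VU| = 20.20 ✗.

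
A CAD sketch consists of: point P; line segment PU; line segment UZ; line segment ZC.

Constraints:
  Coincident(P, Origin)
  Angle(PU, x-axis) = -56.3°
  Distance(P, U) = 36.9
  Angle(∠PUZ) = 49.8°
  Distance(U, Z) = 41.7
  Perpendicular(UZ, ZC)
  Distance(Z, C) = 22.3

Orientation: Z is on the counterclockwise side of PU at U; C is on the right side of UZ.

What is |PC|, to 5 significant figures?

53.558

P is at the origin; PU runs at -56.3° with length 36.9, so U = 36.9·(cos -56.3°, sin -56.3°) = (20.474, -30.699). ∠PUZ = 49.8°, so UZ runs at -56.3° + (180° − 49.8°) = 73.900° from the x-axis; with |UZ| = 41.7, Z = U + 41.7·(cos 73.900°, sin 73.900°) = (32.038, 9.3654). UZ is perpendicular to ZC; with |ZC| = 22.3 on the right of UZ, C = Z + 22.3·(0.96078, -0.27731) = (53.463, 3.1813). Then |PC| = |C − P| = 53.558.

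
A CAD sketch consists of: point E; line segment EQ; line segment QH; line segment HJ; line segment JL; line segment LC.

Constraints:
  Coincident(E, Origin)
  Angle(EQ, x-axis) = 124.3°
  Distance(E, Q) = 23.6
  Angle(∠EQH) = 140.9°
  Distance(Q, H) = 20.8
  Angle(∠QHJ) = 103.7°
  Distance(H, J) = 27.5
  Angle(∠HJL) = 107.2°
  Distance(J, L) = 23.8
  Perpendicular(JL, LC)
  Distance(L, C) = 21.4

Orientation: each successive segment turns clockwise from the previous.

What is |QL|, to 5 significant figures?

39.545

∠QHJ = 103.7° gives HJ at 8.9000° from the x-axis; with |HJ| = 27.5, J = (15.610, 44.478). ∠HJL = 107.2° gives JL at -63.900° from the x-axis; with |JL| = 23.8, L = (26.081, 23.104). Then |QL| = |L − Q| = 39.545.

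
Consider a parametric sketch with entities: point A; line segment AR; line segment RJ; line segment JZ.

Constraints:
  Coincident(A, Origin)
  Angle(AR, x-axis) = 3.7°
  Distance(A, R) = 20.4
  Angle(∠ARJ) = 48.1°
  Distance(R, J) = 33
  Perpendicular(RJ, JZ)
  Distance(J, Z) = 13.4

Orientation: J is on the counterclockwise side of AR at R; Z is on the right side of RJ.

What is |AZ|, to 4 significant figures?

34.53

∠ARJ = 48.1°, so RJ runs at 3.7° + (180° − 48.1°) = 135.6° from the x-axis; with |RJ| = 33.0, J = R + 33.0·(cos 135.6°, sin 135.6°) = (-3.220, 24.41). RJ is perpendicular to JZ; with |JZ| = 13.4 on the right of RJ, Z = J + 13.4·(0.6997, 0.7145) = (6.155, 33.98). Then |AZ| = |Z − A| = 34.53.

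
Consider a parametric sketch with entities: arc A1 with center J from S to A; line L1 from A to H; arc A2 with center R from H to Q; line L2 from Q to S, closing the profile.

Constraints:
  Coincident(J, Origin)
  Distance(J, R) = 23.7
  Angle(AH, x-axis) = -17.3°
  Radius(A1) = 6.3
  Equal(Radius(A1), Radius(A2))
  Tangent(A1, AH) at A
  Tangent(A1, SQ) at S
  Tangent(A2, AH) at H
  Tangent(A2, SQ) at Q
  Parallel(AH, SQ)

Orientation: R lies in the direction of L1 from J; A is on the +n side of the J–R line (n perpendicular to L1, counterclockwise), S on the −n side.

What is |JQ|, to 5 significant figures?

24.523

The slot axis is L1's direction at -17.3°, so u = (cos -17.3°, sin -17.3°) = (0.95476, -0.29737) and n = (−sin -17.3°, cos -17.3°) = (0.29737, 0.95476). J is at the origin and R lies 23.7 along u from J, so R = 23.7·u = (22.628, -7.0478). Tangency of A1 to both parallel lines with radius 6.3 puts A and S at J ± 6.3·n: A = (1.8735, 6.0150), S = (-1.8735, -6.0150). Equal radii place H and Q the same way about R: H = R + 6.3·n = (24.501, -1.0328), Q = R − 6.3·n = (20.754, -13.063). Then |JQ| = |Q − J| = 24.523.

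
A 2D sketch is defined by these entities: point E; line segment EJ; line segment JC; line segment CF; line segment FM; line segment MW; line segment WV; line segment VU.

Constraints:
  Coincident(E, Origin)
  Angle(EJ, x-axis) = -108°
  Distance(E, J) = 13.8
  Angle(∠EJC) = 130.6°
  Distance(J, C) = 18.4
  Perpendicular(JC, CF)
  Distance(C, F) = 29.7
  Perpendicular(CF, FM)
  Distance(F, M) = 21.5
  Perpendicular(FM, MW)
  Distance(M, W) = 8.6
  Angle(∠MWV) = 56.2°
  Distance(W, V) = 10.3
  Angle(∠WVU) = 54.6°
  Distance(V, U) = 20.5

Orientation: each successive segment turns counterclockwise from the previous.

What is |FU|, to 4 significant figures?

32.41

∠MWV = 56.2° gives WV at -24.80° from the x-axis; with |WV| = 10.3, V = (21.48, -3.806). ∠WVU = 54.6° gives VU at 100.6° from the x-axis; with |VU| = 20.5, U = (17.71, 16.34). Then |FU| = |U − F| = 32.41.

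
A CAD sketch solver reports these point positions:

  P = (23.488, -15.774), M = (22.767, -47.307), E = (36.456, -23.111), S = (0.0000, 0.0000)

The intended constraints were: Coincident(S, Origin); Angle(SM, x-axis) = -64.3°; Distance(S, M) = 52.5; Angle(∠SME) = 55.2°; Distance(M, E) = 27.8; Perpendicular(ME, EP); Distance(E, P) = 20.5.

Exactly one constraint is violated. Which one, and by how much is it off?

Distance(E, P) = 20.5 — off by 5.60.

S = (0.00, 0.00) ✓; SM at -64.30° ✓; |SM| = 52.50 ✓; ∠SME = 55.20° ✓; |ME| = 27.80 ✓; ∠(ME, EP) = 90.00° ✓; |EP| = 14.90 ✗.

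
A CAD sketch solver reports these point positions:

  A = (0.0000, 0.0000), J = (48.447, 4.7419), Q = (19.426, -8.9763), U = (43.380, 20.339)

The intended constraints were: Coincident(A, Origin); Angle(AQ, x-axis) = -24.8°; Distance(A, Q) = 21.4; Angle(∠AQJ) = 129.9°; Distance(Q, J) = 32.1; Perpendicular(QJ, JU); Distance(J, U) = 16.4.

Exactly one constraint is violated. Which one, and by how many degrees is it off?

Perpendicular(QJ, JU) — off by 7.30°.

A = (0.00, 0.00) ✓; AQ at -24.80° ✓; |AQ| = 21.40 ✓; ∠AQJ = 129.9° ✓; |QJ| = 32.10 ✓; ∠(QJ, JU) = 82.70° ✗; |JU| = 16.40 ✓.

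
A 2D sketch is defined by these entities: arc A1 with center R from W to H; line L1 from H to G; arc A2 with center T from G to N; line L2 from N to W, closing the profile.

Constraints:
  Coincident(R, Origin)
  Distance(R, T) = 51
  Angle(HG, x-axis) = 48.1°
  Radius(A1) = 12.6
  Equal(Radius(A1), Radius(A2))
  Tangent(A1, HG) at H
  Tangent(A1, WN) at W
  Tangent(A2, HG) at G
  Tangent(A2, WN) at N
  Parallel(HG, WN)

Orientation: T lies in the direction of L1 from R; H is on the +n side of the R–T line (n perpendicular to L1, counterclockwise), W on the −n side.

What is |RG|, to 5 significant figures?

52.533

The slot axis is L1's direction at 48.1°, so u = (cos 48.1°, sin 48.1°) = (0.66783, 0.74431) and n = (−sin 48.1°, cos 48.1°) = (-0.74431, 0.66783). R is at the origin and T lies 51.0 along u from R, so T = 51.0·u = (34.059, 37.960). Tangency of A1 to both parallel lines with radius 12.6 puts H and W at R ± 12.6·n: H = (-9.3783, 8.4147), W = (9.3783, -8.4147). Equal radii place G and N the same way about T: G = T + 12.6·n = (24.681, 46.375), N = T − 12.6·n = (43.438, 29.545). Then |RG| = |G − R| = 52.533.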